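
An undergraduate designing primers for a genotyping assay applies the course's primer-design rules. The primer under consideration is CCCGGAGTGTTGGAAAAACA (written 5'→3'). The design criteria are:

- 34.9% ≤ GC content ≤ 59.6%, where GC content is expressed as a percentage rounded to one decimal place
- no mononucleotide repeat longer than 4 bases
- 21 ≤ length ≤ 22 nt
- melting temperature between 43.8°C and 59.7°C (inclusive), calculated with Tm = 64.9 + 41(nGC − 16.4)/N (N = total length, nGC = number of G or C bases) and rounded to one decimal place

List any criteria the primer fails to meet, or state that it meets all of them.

Base counts: A=7, T=3, G=6, C=4 (length 20).
GC content: GC 10/20 = 50.0% ✓
homopolymer run: longest run = 5, exceeds 4 ✗
length: length 20, outside 21–22 ✗
Tm: Tm = 64.9 + 41·(10 − 16.4)/20 = 51.8°C ✓

Fails: homopolymer run, length.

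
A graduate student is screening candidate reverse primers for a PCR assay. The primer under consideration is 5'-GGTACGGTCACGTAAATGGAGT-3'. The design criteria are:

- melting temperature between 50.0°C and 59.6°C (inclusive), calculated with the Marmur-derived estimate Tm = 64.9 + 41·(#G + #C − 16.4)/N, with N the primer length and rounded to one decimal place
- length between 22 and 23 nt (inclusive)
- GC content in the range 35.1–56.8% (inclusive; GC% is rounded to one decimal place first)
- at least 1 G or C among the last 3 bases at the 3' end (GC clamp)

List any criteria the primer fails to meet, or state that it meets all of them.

Base counts: A=6, T=5, G=8, C=3 (length 22).
Tm: Tm = 64.9 + 41·(11 − 16.4)/22 = 54.8°C ✓
length: length 22 ✓
GC content: GC 11/22 = 50.0% ✓
GC clamp: 3' end AGT has 1 G/C ✓

Meets all criteria.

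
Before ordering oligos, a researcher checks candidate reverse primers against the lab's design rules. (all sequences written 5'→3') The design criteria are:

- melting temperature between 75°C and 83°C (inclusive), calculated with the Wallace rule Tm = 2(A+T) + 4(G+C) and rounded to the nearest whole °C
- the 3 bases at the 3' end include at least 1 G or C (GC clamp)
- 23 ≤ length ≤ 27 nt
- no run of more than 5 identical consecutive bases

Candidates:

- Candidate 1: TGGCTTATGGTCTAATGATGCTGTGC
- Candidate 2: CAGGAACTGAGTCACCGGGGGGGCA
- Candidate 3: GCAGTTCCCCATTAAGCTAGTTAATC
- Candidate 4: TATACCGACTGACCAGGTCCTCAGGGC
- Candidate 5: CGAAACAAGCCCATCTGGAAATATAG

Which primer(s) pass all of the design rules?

Candidate 1 (26 nt, A=4 T=10 G=8 C=4): Tm = 2·14 + 4·12 = 76°C ✓; 3' end TGC has 2 G/C ✓; length 26 ✓; longest run = 2 ✓ — passes.
Candidate 2 (25 nt, A=6 T=2 G=11 C=6): Tm = 2·8 + 4·17 = 84°C, outside 75–83°C ✗; 3' end GCA has 2 G/C ✓; length 25 ✓; longest run = 7, exceeds 5 ✗ — fails.
Candidate 3 (26 nt, A=7 T=8 G=4 C=7): Tm = 2·15 + 4·11 = 74°C, outside 75–83°C ✗; 3' end ATC has 1 G/C ✓; length 26 ✓; longest run = 4 ✓ — fails.
Candidate 4 (27 nt, A=6 T=5 G=7 C=9): Tm = 2·11 + 4·16 = 86°C, outside 75–83°C ✗; 3' end GGC has 3 G/C ✓; length 27 ✓; longest run = 3 ✓ — fails.
Candidate 5 (26 nt, A=11 T=4 G=5 C=6): Tm = 2·15 + 4·11 = 74°C, outside 75–83°C ✗; 3' end TAG has 1 G/C ✓; length 26 ✓; longest run = 3 ✓ — fails.

Candidate 1 only.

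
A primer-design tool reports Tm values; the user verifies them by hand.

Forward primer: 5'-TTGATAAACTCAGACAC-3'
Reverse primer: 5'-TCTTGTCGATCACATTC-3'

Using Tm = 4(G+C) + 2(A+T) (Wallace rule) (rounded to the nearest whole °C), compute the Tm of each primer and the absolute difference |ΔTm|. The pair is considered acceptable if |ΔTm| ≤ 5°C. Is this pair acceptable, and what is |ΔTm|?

|ΔTm| = 2°C; the pair is acceptable.

Forward: A=7 T=4 G=2 C=4 → Tm = 2·11 + 4·6 = 46°C.
Reverse: A=3 T=7 G=2 C=5 → Tm = 2·10 + 4·7 = 48°C.
|ΔTm| = |46 − 48| = 2°C, ≤ 5°C.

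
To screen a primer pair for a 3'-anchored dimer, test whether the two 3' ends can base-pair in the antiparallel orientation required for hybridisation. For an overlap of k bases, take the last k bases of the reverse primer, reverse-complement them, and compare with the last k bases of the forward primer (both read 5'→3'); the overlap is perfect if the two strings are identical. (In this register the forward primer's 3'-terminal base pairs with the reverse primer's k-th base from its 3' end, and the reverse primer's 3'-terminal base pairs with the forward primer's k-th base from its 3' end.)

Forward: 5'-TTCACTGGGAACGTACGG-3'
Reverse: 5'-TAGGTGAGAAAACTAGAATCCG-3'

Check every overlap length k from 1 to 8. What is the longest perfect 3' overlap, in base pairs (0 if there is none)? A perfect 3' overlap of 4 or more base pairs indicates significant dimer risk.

Longest perfect overlap: 3 complementary base pairs; below the dimer-risk threshold (threshold 4).

Last 8 bases (5'→3') — forward …ACGTACGG, reverse …AGAATCCG.
Reverse complement of the reverse primer's last 8 bases: CGGATTCT; its first k bases are the reverse complement of the reverse primer's last k bases, so a perfect k-base overlap needs the forward primer's last k bases to equal them.
Comparing (forward last k vs required): k=1: G vs C ✗; k=2: GG vs CG ✗; k=3: CGG vs CGG ✓; k=4: ACGG vs CGGA ✗; k=5: TACGG vs CGGAT ✗; k=6: GTACGG vs CGGATT ✗; k=7: CGTACGG vs CGGATTC ✗; k=8: ACGTACGG vs CGGATTCT ✗.
Only k = 3 is perfect, so the longest perfect 3' overlap is 3.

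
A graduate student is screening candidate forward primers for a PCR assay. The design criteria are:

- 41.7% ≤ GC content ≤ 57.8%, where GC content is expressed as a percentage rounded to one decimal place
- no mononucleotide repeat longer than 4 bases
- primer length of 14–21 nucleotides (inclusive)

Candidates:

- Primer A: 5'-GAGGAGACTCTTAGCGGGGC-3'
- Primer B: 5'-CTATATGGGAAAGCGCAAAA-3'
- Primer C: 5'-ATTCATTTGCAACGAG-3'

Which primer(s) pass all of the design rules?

None of the candidates satisfy all criteria.

Primer A (20 nt, A=4 T=3 G=9 C=4): GC 13/20 = 65.0%, outside 41.7–57.8% ✗; longest run = 4 ✓; length 20 ✓ — fails.
Primer B (20 nt, A=9 T=3 G=5 C=3): GC 8/20 = 40.0%, outside 41.7–57.8% ✗; longest run = 4 ✓; length 20 ✓ — fails.
Primer C (16 nt, A=5 T=5 G=3 C=3): GC 6/16 = 37.5%, outside 41.7–57.8% ✗; longest run = 3 ✓; length 16 ✓ — fails.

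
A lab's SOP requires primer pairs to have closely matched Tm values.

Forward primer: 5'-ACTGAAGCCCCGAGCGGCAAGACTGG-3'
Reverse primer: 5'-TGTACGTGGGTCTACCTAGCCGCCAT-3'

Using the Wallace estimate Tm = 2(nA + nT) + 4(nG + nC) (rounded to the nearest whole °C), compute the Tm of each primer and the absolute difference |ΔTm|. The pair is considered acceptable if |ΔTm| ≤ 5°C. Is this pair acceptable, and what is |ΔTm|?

|ΔTm| = 4°C; the pair is acceptable.

Forward: A=7 T=2 G=9 C=8 → Tm = 2·9 + 4·17 = 86°C.
Reverse: A=4 T=7 G=7 C=8 → Tm = 2·11 + 4·15 = 82°C.
|ΔTm| = |86 − 82| = 4°C, ≤ 5°C.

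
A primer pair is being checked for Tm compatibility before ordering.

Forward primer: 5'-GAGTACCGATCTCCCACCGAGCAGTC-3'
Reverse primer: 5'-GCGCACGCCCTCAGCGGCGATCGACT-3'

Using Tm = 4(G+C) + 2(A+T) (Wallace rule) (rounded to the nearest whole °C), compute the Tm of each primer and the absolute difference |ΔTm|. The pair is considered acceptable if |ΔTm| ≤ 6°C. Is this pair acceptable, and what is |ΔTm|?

Forward: A=6 T=4 G=6 C=10 → Tm = 2·10 + 4·16 = 84°C.
Reverse: A=4 T=3 G=8 C=11 → Tm = 2·7 + 4·19 = 90°C.
|ΔTm| = |84 − 90| = 6°C, ≤ 6°C.

|ΔTm| = 6°C; the pair is acceptable.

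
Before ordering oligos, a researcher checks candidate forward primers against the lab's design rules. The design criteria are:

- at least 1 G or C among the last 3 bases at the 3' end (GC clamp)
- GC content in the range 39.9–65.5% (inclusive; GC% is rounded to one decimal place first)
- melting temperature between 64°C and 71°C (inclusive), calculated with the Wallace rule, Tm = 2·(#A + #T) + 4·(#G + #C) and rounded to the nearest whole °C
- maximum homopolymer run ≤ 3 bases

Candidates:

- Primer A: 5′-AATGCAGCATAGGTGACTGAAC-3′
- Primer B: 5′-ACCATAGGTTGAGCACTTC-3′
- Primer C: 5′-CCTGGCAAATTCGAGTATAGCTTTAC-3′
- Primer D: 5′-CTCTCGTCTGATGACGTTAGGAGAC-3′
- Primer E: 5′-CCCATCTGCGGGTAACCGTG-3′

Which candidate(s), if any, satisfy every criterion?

Primer A and Primer E.

Primer A (22 nt, A=8 T=4 G=6 C=4): 3' end AAC has 1 G/C ✓; GC 10/22 = 45.5% ✓; Tm = 2·12 + 4·10 = 64°C ✓; longest run = 2 ✓ — passes.
Primer B (19 nt, A=5 T=5 G=4 C=5): 3' end TTC has 1 G/C ✓; GC 9/19 = 47.4% ✓; Tm = 2·10 + 4·9 = 56°C, outside 64–71°C ✗; longest run = 2 ✓ — fails.
Primer C (26 nt, A=7 T=8 G=5 C=6): 3' end TAC has 1 G/C ✓; GC 11/26 = 42.3% ✓; Tm = 2·15 + 4·11 = 74°C, outside 64–71°C ✗; longest run = 3 ✓ — fails.
Primer D (25 nt, A=5 T=7 G=7 C=6): 3' end GAC has 2 G/C ✓; GC 13/25 = 52.0% ✓; Tm = 2·12 + 4·13 = 76°C, outside 64–71°C ✗; longest run = 2 ✓ — fails.
Primer E (20 nt, A=3 T=4 G=6 C=7): 3' end GTG has 2 G/C ✓; GC 13/20 = 65.0% ✓; Tm = 2·7 + 4·13 = 66°C ✓; longest run = 3 ✓ — passes.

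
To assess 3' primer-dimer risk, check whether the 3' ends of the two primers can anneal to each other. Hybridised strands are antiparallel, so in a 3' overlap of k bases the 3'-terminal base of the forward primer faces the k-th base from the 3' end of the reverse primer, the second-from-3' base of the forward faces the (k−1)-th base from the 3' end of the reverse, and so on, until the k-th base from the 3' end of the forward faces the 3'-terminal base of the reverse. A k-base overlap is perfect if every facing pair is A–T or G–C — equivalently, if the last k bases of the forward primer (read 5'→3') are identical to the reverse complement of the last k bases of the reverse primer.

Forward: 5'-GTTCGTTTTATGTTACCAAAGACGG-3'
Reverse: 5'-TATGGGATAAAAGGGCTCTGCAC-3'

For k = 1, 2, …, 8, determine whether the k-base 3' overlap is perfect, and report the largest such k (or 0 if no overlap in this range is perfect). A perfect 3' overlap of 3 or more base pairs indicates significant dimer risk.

Last 8 bases (5'→3') — forward …AAAGACGG, reverse …CTCTGCAC.
Reverse complement of the reverse primer's last 8 bases: GTGCAGAG; its first k bases are the reverse complement of the reverse primer's last k bases, so a perfect k-base overlap needs the forward primer's last k bases to equal them.
Comparing (forward last k vs required): k=1: G vs G ✓; k=2: GG vs GT ✗; k=3: CGG vs GTG ✗; k=4: ACGG vs GTGC ✗; k=5: GACGG vs GTGCA ✗; k=6: AGACGG vs GTGCAG ✗; k=7: AAGACGG vs GTGCAGA ✗; k=8: AAAGACGG vs GTGCAGAG ✗.
Only k = 1 is perfect, so the longest perfect 3' overlap is 1.

Longest perfect overlap: 1 complementary base pair; below the dimer-risk threshold (threshold 3).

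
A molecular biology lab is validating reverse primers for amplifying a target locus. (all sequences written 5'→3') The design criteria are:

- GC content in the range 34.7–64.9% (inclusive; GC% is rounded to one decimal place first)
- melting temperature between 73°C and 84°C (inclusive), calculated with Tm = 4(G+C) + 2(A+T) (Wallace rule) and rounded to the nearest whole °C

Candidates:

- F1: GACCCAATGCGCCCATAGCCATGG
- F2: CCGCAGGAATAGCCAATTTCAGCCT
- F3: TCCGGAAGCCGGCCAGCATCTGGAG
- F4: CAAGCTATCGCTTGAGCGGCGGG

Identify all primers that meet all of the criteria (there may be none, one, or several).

F1 and F2.

F1 (24 nt, A=6 T=3 G=6 C=9): GC 15/24 = 62.5% ✓; Tm = 2·9 + 4·15 = 78°C ✓ — passes.
F2 (25 nt, A=7 T=5 G=5 C=8): GC 13/25 = 52.0% ✓; Tm = 2·12 + 4·13 = 76°C ✓ — passes.
F3 (25 nt, A=5 T=3 G=9 C=8): GC 17/25 = 68.0%, outside 34.7–64.9% ✗; Tm = 2·8 + 4·17 = 84°C ✓ — fails.
F4 (23 nt, A=4 T=4 G=9 C=6): GC 15/23 = 65.2%, outside 34.7–64.9% ✗; Tm = 2·8 + 4·15 = 76°C ✓ — fails.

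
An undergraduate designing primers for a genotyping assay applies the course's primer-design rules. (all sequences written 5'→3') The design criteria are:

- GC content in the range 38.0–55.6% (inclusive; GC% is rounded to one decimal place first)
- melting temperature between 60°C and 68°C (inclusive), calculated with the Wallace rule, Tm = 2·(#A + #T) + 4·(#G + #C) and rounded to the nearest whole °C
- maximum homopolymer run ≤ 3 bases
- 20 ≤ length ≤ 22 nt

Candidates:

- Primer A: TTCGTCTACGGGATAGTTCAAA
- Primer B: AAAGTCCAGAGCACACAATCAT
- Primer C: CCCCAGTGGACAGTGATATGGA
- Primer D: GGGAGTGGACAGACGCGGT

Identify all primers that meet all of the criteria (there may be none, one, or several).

Primer A (22 nt, A=6 T=7 G=5 C=4): GC 9/22 = 40.9% ✓; Tm = 2·13 + 4·9 = 62°C ✓; longest run = 3 ✓; length 22 ✓ — passes.
Primer B (22 nt, A=10 T=3 G=3 C=6): GC 9/22 = 40.9% ✓; Tm = 2·13 + 4·9 = 62°C ✓; longest run = 3 ✓; length 22 ✓ — passes.
Primer C (22 nt, A=6 T=4 G=7 C=5): GC 12/22 = 54.5% ✓; Tm = 2·10 + 4·12 = 68°C ✓; longest run = 4, exceeds 3 ✗; length 22 ✓ — fails.
Primer D (19 nt, A=4 T=2 G=10 C=3): GC 13/19 = 68.4%, outside 38.0–55.6% ✗; Tm = 2·6 + 4·13 = 64°C ✓; longest run = 3 ✓; length 19, outside 20–22 ✗ — fails.

Primer A and Primer B.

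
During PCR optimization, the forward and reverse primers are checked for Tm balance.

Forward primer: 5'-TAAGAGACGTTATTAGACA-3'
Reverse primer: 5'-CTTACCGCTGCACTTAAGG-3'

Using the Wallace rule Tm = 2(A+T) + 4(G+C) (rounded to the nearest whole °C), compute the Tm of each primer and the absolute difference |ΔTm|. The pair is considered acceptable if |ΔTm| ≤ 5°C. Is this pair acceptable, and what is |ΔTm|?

|ΔTm| = 8°C; the pair is not acceptable.

Forward: A=8 T=5 G=4 C=2 → Tm = 2·13 + 4·6 = 50°C.
Reverse: A=4 T=5 G=4 C=6 → Tm = 2·9 + 4·10 = 58°C.
|ΔTm| = |50 − 58| = 8°C, > 5°C.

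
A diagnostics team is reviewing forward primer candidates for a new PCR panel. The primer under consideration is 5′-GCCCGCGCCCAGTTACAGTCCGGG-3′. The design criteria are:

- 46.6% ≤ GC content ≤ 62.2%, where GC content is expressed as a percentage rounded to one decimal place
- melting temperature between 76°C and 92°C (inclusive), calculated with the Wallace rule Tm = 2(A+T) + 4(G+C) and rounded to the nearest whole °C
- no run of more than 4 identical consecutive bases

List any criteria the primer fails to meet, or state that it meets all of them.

Base counts: A=3, T=3, G=8, C=10 (length 24).
GC content: GC 18/24 = 75.0%, outside 46.6–62.2% ✗
Tm: Tm = 2·6 + 4·18 = 84°C ✓
homopolymer run: longest run = 3 ✓

Fails: GC content.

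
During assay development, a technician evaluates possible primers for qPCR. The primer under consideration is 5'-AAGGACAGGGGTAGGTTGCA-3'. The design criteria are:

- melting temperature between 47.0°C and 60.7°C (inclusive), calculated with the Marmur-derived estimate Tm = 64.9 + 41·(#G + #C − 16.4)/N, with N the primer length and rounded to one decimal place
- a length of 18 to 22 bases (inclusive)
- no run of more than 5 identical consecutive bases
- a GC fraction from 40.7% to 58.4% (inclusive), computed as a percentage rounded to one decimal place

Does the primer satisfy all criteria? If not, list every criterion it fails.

Base counts: A=6, T=3, G=9, C=2 (length 20).
Tm: Tm = 64.9 + 41·(11 − 16.4)/20 = 53.8°C ✓
length: length 20 ✓
homopolymer run: longest run = 4 ✓
GC content: GC 11/20 = 55.0% ✓

Meets all criteria.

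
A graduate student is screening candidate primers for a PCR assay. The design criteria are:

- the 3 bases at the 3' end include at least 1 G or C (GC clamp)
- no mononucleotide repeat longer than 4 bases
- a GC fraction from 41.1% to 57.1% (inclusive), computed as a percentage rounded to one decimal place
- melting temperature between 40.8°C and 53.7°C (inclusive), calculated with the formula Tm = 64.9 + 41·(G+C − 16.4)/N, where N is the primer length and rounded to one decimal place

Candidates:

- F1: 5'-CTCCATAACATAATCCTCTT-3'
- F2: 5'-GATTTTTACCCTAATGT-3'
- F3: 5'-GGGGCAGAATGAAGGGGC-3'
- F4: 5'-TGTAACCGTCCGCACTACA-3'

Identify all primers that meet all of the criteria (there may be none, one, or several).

F1 (20 nt, A=6 T=7 G=0 C=7): 3' end CTT has 1 G/C ✓; longest run = 2 ✓; GC 7/20 = 35.0%, outside 41.1–57.1% ✗; Tm = 64.9 + 41·(7 − 16.4)/20 = 45.6°C ✓ — fails.
F2 (17 nt, A=4 T=8 G=2 C=3): 3' end TGT has 1 G/C ✓; longest run = 5, exceeds 4 ✗; GC 5/17 = 29.4%, outside 41.1–57.1% ✗; Tm = 64.9 + 41·(5 − 16.4)/17 = 37.4°C, outside 40.8–53.7°C ✗ — fails.
F3 (18 nt, A=5 T=1 G=10 C=2): 3' end GGC has 3 G/C ✓; longest run = 4 ✓; GC 12/18 = 66.7%, outside 41.1–57.1% ✗; Tm = 64.9 + 41·(12 − 16.4)/18 = 54.9°C, outside 40.8–53.7°C ✗ — fails.
F4 (19 nt, A=5 T=4 G=3 C=7): 3' end ACA has 1 G/C ✓; longest run = 2 ✓; GC 10/19 = 52.6% ✓; Tm = 64.9 + 41·(10 − 16.4)/19 = 51.1°C ✓ — passes.

F4 only.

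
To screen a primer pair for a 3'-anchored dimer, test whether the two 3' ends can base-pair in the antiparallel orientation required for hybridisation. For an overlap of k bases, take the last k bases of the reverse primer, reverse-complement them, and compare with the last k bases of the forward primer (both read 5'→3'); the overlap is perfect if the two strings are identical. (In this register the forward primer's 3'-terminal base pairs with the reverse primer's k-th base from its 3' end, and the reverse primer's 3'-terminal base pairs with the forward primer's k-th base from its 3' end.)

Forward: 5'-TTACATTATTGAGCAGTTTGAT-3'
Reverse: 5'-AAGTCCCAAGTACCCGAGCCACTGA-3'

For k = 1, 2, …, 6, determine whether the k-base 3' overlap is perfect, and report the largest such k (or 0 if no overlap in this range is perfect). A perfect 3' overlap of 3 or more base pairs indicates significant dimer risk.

Longest perfect overlap: 1 complementary base pair; below the dimer-risk threshold (threshold 3).

Last 6 bases (5'→3') — forward …TTTGAT, reverse …CACTGA.
Reverse complement of the reverse primer's last 6 bases: TCAGTG; its first k bases are the reverse complement of the reverse primer's last k bases, so a perfect k-base overlap needs the forward primer's last k bases to equal them.
Comparing (forward last k vs required): k=1: T vs T ✓; k=2: AT vs TC ✗; k=3: GAT vs TCA ✗; k=4: TGAT vs TCAG ✗; k=5: TTGAT vs TCAGT ✗; k=6: TTTGAT vs TCAGTG ✗.
Only k = 1 is perfect, so the longest perfect 3' overlap is 1.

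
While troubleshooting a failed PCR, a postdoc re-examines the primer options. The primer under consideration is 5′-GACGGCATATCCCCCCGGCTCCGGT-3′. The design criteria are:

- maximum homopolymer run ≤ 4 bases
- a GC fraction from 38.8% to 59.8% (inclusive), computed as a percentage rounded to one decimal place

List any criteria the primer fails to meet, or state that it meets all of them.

Base counts: A=3, T=4, G=7, C=11 (length 25).
homopolymer run: longest run = 6, exceeds 4 ✗
GC content: GC 18/25 = 72.0%, outside 38.8–59.8% ✗

Fails: homopolymer run, GC content.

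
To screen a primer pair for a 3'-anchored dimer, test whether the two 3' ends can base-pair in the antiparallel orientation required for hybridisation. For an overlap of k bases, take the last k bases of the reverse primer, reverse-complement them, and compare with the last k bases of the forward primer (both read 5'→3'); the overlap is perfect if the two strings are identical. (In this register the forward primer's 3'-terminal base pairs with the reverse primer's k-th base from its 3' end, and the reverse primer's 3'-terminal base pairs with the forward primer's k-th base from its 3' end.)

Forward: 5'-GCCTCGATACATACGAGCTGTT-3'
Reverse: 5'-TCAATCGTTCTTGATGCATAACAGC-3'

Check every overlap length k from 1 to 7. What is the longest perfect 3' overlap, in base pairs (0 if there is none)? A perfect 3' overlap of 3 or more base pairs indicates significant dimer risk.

Last 7 bases (5'→3') — forward …AGCTGTT, reverse …TAACAGC.
Reverse complement of the reverse primer's last 7 bases: GCTGTTA; its first k bases are the reverse complement of the reverse primer's last k bases, so a perfect k-base overlap needs the forward primer's last k bases to equal them.
Comparing (forward last k vs required): k=1: T vs G ✗; k=2: TT vs GC ✗; k=3: GTT vs GCT ✗; k=4: TGTT vs GCTG ✗; k=5: CTGTT vs GCTGT ✗; k=6: GCTGTT vs GCTGTT ✓; k=7: AGCTGTT vs GCTGTTA ✗.
Only k = 6 is perfect, so the longest perfect 3' overlap is 6.

Longest perfect overlap: 6 complementary base pairs; significant dimer risk (threshold 3).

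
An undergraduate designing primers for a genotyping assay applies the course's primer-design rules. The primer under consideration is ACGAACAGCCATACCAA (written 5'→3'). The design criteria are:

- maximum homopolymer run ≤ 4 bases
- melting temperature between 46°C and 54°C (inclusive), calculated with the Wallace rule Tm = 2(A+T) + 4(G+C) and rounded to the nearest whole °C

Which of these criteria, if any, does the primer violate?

Meets all criteria.

Base counts: A=8, T=1, G=2, C=6 (length 17).
homopolymer run: longest run = 2 ✓
Tm: Tm = 2·9 + 4·8 = 50°C ✓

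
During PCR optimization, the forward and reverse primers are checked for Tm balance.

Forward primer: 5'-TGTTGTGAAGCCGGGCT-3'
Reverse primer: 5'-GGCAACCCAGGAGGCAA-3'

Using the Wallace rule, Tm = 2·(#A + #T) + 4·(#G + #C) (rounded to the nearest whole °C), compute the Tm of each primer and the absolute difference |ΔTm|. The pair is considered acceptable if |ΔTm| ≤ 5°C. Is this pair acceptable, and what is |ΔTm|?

|ΔTm| = 2°C; the pair is acceptable.

Forward: A=2 T=5 G=7 C=3 → Tm = 2·7 + 4·10 = 54°C.
Reverse: A=6 T=0 G=6 C=5 → Tm = 2·6 + 4·11 = 56°C.
|ΔTm| = |54 − 56| = 2°C, ≤ 5°C.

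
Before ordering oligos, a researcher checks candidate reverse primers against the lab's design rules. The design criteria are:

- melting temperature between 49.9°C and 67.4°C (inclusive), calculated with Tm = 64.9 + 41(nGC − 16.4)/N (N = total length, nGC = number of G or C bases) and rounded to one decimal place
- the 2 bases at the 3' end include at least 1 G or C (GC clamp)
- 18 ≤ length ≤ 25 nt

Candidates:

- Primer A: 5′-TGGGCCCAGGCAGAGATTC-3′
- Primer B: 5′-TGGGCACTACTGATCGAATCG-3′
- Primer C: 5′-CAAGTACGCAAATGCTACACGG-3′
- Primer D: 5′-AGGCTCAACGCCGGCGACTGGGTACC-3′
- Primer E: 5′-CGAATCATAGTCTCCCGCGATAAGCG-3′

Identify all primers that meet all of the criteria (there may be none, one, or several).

Primer A (19 nt, A=4 T=3 G=7 C=5): Tm = 64.9 + 41·(12 − 16.4)/19 = 55.4°C ✓; 3' end TC has 1 G/C ✓; length 19 ✓ — passes.
Primer B (21 nt, A=5 T=5 G=6 C=5): Tm = 64.9 + 41·(11 − 16.4)/21 = 54.4°C ✓; 3' end CG has 2 G/C ✓; length 21 ✓ — passes.
Primer C (22 nt, A=8 T=3 G=5 C=6): Tm = 64.9 + 41·(11 − 16.4)/22 = 54.8°C ✓; 3' end GG has 2 G/C ✓; length 22 ✓ — passes.
Primer D (26 nt, A=5 T=3 G=9 C=9): Tm = 64.9 + 41·(18 − 16.4)/26 = 67.4°C ✓; 3' end CC has 2 G/C ✓; length 26, outside 18–25 ✗ — fails.
Primer E (26 nt, A=7 T=5 G=6 C=8): Tm = 64.9 + 41·(14 − 16.4)/26 = 61.1°C ✓; 3' end CG has 2 G/C ✓; length 26, outside 18–25 ✗ — fails.

Primer A, Primer B and Primer C.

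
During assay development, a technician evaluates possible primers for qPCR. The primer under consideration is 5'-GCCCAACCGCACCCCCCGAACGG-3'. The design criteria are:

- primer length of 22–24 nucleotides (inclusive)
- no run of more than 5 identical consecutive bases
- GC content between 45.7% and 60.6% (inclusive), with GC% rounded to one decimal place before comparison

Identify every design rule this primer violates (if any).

Fails: homopolymer run, GC content.

Base counts: A=5, T=0, G=5, C=13 (length 23).
length: length 23 ✓
homopolymer run: longest run = 6, exceeds 5 ✗
GC content: GC 18/23 = 78.3%, outside 45.7–60.6% ✗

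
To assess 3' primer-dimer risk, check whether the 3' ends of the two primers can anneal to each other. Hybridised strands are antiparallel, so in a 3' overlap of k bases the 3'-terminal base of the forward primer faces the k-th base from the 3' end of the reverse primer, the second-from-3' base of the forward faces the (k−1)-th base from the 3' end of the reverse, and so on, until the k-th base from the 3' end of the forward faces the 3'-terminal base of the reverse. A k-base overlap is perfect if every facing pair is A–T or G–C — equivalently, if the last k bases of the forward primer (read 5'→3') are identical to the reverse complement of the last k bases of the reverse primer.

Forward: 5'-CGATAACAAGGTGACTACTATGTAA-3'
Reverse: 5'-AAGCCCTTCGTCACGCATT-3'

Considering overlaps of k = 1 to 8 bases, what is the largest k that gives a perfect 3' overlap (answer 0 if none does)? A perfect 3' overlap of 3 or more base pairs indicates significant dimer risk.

Last 8 bases (5'→3') — forward …CTATGTAA, reverse …CACGCATT.
Reverse complement of the reverse primer's last 8 bases: AATGCGTG; its first k bases are the reverse complement of the reverse primer's last k bases, so a perfect k-base overlap needs the forward primer's last k bases to equal them.
Comparing (forward last k vs required): k=1: A vs A ✓; k=2: AA vs AA ✓; k=3: TAA vs AAT ✗; k=4: GTAA vs AATG ✗; k=5: TGTAA vs AATGC ✗; k=6: ATGTAA vs AATGCG ✗; k=7: TATGTAA vs AATGCGT ✗; k=8: CTATGTAA vs AATGCGTG ✗.
Perfect overlaps at k = 1, 2; the largest is 2.

Longest perfect overlap: 2 complementary base pairs; below the dimer-risk threshold (threshold 3).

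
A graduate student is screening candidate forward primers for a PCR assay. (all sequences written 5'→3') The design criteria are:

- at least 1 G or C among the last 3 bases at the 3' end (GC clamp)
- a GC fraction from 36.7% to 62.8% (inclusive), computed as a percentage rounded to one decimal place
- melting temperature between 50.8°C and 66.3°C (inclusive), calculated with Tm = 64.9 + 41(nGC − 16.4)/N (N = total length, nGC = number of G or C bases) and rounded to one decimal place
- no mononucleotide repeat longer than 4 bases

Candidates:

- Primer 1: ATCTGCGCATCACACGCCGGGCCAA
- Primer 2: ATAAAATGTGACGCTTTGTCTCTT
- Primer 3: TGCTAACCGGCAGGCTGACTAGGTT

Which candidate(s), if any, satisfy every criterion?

Primer 1 (25 nt, A=6 T=3 G=6 C=10): 3' end CAA has 1 G/C ✓; GC 16/25 = 64.0%, outside 36.7–62.8% ✗; Tm = 64.9 + 41·(16 − 16.4)/25 = 64.2°C ✓; longest run = 3 ✓ — fails.
Primer 2 (24 nt, A=6 T=10 G=4 C=4): 3' end CTT has 1 G/C ✓; GC 8/24 = 33.3%, outside 36.7–62.8% ✗; Tm = 64.9 + 41·(8 − 16.4)/24 = 50.6°C, outside 50.8–66.3°C ✗; longest run = 4 ✓ — fails.
Primer 3 (25 nt, A=5 T=6 G=8 C=6): 3' end GTT has 1 G/C ✓; GC 14/25 = 56.0% ✓; Tm = 64.9 + 41·(14 − 16.4)/25 = 61.0°C ✓; longest run = 2 ✓ — passes.

Primer 3 only.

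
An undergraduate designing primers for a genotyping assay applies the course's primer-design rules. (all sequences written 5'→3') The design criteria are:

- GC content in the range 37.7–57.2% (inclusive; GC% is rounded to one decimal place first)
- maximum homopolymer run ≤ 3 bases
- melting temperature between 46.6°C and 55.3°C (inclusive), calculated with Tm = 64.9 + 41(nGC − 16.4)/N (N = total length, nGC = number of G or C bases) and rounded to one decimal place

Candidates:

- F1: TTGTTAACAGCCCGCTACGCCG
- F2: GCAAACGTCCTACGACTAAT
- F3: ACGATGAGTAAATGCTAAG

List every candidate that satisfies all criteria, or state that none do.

F2 only.

F1 (22 nt, A=4 T=5 G=5 C=8): GC 13/22 = 59.1%, outside 37.7–57.2% ✗; longest run = 3 ✓; Tm = 64.9 + 41·(13 − 16.4)/22 = 58.6°C, outside 46.6–55.3°C ✗ — fails.
F2 (20 nt, A=7 T=4 G=3 C=6): GC 9/20 = 45.0% ✓; longest run = 3 ✓; Tm = 64.9 + 41·(9 − 16.4)/20 = 49.7°C ✓ — passes.
F3 (19 nt, A=8 T=4 G=5 C=2): GC 7/19 = 36.8%, outside 37.7–57.2% ✗; longest run = 3 ✓; Tm = 64.9 + 41·(7 − 16.4)/19 = 44.6°C, outside 46.6–55.3°C ✗ — fails.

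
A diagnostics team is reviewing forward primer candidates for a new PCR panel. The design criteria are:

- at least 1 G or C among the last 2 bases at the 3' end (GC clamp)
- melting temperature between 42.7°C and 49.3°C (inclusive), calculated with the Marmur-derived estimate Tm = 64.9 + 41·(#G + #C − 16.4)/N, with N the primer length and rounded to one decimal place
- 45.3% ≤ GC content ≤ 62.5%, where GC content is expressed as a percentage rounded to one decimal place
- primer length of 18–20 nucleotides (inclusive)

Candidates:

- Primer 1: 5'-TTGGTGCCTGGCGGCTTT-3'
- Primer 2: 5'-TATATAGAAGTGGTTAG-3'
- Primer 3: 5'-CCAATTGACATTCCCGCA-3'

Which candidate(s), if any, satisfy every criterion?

Primer 1 (18 nt, A=0 T=7 G=7 C=4): 3' end TT has 0 G/C, need ≥1 ✗; Tm = 64.9 + 41·(11 − 16.4)/18 = 52.6°C, outside 42.7–49.3°C ✗; GC 11/18 = 61.1% ✓; length 18 ✓ — fails.
Primer 2 (17 nt, A=6 T=6 G=5 C=0): 3' end AG has 1 G/C ✓; Tm = 64.9 + 41·(5 − 16.4)/17 = 37.4°C, outside 42.7–49.3°C ✗; GC 5/17 = 29.4%, outside 45.3–62.5% ✗; length 17, outside 18–20 ✗ — fails.
Primer 3 (18 nt, A=5 T=4 G=2 C=7): 3' end CA has 1 G/C ✓; Tm = 64.9 + 41·(9 − 16.4)/18 = 48.0°C ✓; GC 9/18 = 50.0% ✓; length 18 ✓ — passes.

Primer 3 only.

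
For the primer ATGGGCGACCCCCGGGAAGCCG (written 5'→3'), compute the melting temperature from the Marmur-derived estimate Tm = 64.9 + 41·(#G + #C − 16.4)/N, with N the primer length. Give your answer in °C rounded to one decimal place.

Base counts: A=4, T=1, G=9, C=8; G+C = 17, N = 22.
Tm = 64.9 + 41·(17 − 16.4)/22 = 64.9 + 24.60/22 = 66.0°C.

66.0°C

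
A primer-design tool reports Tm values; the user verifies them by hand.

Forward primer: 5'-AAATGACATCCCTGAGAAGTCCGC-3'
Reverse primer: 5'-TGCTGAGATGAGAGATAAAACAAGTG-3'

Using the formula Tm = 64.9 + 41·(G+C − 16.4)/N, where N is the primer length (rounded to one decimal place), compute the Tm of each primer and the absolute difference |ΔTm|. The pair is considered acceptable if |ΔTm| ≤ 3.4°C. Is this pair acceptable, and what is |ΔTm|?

|ΔTm| = 2.6°C; the pair is acceptable.

Forward: G+C = 12, N = 24 → Tm = 64.9 + 41·(12 − 16.4)/24 = 57.4°C.
Reverse: G+C = 10, N = 26 → Tm = 64.9 + 41·(10 − 16.4)/26 = 54.8°C.
|ΔTm| = |57.4 − 54.8| = 2.6°C, ≤ 3.4°C.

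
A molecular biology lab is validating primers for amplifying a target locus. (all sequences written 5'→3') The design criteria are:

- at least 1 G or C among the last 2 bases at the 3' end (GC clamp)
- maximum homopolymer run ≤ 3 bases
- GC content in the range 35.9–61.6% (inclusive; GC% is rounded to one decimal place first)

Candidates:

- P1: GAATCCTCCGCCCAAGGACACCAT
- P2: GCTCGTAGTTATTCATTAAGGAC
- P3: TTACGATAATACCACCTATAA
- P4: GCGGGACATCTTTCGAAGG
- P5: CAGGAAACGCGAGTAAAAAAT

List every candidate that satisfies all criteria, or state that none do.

P1 (24 nt, A=7 T=3 G=4 C=10): 3' end AT has 0 G/C, need ≥1 ✗; longest run = 3 ✓; GC 14/24 = 58.3% ✓ — fails.
P2 (23 nt, A=6 T=8 G=5 C=4): 3' end AC has 1 G/C ✓; longest run = 2 ✓; GC 9/23 = 39.1% ✓ — passes.
P3 (21 nt, A=9 T=6 G=1 C=5): 3' end AA has 0 G/C, need ≥1 ✗; longest run = 2 ✓; GC 6/21 = 28.6%, outside 35.9–61.6% ✗ — fails.
P4 (19 nt, A=4 T=4 G=7 C=4): 3' end GG has 2 G/C ✓; longest run = 3 ✓; GC 11/19 = 57.9% ✓ — passes.
P5 (21 nt, A=11 T=2 G=5 C=3): 3' end AT has 0 G/C, need ≥1 ✗; longest run = 6, exceeds 3 ✗; GC 8/21 = 38.1% ✓ — fails.

P2 and P4.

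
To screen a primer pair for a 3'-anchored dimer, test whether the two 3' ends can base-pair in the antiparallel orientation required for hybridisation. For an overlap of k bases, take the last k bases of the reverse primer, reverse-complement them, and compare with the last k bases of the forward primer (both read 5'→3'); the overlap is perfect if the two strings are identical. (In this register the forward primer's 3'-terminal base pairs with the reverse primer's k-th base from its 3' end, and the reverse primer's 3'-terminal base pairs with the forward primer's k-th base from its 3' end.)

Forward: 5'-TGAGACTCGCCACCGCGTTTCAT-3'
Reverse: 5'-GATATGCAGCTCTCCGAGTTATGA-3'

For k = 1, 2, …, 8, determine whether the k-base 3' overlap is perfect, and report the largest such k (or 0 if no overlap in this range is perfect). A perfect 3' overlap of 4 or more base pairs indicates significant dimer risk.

Longest perfect overlap: 4 complementary base pairs; significant dimer risk (threshold 4).

Last 8 bases (5'→3') — forward …CGTTTCAT, reverse …AGTTATGA.
Reverse complement of the reverse primer's last 8 bases: TCATAACT; its first k bases are the reverse complement of the reverse primer's last k bases, so a perfect k-base overlap needs the forward primer's last k bases to equal them.
Comparing (forward last k vs required): k=1: T vs T ✓; k=2: AT vs TC ✗; k=3: CAT vs TCA ✗; k=4: TCAT vs TCAT ✓; k=5: TTCAT vs TCATA ✗; k=6: TTTCAT vs TCATAA ✗; k=7: GTTTCAT vs TCATAAC ✗; k=8: CGTTTCAT vs TCATAACT ✗.
Perfect overlaps at k = 1, 4; the largest is 4.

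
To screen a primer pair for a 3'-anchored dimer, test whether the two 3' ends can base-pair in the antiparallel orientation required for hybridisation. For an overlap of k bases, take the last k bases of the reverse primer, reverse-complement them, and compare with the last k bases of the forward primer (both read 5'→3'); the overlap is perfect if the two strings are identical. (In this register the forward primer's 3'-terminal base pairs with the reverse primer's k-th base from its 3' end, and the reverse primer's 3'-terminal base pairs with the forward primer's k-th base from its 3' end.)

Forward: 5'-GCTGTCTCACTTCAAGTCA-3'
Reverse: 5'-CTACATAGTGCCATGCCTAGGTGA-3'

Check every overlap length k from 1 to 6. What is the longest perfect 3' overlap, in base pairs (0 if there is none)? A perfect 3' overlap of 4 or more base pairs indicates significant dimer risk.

Last 6 bases (5'→3') — forward …AAGTCA, reverse …AGGTGA.
Reverse complement of the reverse primer's last 6 bases: TCACCT; its first k bases are the reverse complement of the reverse primer's last k bases, so a perfect k-base overlap needs the forward primer's last k bases to equal them.
Comparing (forward last k vs required): k=1: A vs T ✗; k=2: CA vs TC ✗; k=3: TCA vs TCA ✓; k=4: GTCA vs TCAC ✗; k=5: AGTCA vs TCACC ✗; k=6: AAGTCA vs TCACCT ✗.
Only k = 3 is perfect, so the longest perfect 3' overlap is 3.

Longest perfect overlap: 3 complementary base pairs; below the dimer-risk threshold (threshold 4).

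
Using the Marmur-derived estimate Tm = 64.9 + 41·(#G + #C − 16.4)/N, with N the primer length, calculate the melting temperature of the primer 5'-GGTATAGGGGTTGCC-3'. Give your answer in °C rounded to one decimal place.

Base counts: A=2, T=4, G=7, C=2; G+C = 9, N = 15.
Tm = 64.9 + 41·(9 − 16.4)/15 = 64.9 + -303.40/15 = 44.7°C.

44.7°C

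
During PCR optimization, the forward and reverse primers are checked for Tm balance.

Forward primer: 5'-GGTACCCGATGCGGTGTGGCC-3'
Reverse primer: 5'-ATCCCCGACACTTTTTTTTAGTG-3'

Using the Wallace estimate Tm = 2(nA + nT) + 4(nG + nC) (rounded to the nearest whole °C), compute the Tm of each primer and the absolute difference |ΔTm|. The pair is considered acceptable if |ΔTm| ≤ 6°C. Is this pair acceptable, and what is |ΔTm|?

|ΔTm| = 8°C; the pair is not acceptable.

Forward: A=2 T=4 G=9 C=6 → Tm = 2·6 + 4·15 = 72°C.
Reverse: A=4 T=10 G=3 C=6 → Tm = 2·14 + 4·9 = 64°C.
|ΔTm| = |72 − 64| = 8°C, > 6°C.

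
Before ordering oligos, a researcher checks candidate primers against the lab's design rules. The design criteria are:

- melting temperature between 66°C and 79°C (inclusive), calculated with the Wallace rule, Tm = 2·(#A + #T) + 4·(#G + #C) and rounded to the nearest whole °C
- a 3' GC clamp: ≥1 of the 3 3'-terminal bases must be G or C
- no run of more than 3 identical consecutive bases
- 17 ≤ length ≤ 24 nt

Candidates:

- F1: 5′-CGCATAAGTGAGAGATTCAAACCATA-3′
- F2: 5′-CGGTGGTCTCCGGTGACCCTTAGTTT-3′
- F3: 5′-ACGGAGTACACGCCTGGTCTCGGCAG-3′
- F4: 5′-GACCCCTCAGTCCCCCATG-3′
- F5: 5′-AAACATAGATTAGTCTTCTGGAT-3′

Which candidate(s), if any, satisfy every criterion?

None of the candidates satisfy all criteria.

F1 (26 nt, A=11 T=5 G=5 C=5): Tm = 2·16 + 4·10 = 72°C ✓; 3' end ATA has 0 G/C, need ≥1 ✗; longest run = 3 ✓; length 26, outside 17–24 ✗ — fails.
F2 (26 nt, A=2 T=9 G=8 C=7): Tm = 2·11 + 4·15 = 82°C, outside 66–79°C ✗; 3' end TTT has 0 G/C, need ≥1 ✗; longest run = 3 ✓; length 26, outside 17–24 ✗ — fails.
F3 (26 nt, A=5 T=4 G=9 C=8): Tm = 2·9 + 4·17 = 86°C, outside 66–79°C ✗; 3' end CAG has 2 G/C ✓; longest run = 2 ✓; length 26, outside 17–24 ✗ — fails.
F4 (19 nt, A=3 T=3 G=3 C=10): Tm = 2·6 + 4·13 = 64°C, outside 66–79°C ✗; 3' end ATG has 1 G/C ✓; longest run = 5, exceeds 3 ✗; length 19 ✓ — fails.
F5 (23 nt, A=8 T=8 G=4 C=3): Tm = 2·16 + 4·7 = 60°C, outside 66–79°C ✗; 3' end GAT has 1 G/C ✓; longest run = 3 ✓; length 23 ✓ — fails.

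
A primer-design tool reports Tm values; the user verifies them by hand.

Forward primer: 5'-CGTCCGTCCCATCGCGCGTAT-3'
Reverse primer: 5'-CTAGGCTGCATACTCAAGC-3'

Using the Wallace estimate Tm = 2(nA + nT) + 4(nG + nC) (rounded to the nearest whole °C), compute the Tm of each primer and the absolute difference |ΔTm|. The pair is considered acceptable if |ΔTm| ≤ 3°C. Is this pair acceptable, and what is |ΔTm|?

|ΔTm| = 12°C; the pair is not acceptable.

Forward: A=2 T=5 G=5 C=9 → Tm = 2·7 + 4·14 = 70°C.
Reverse: A=5 T=4 G=4 C=6 → Tm = 2·9 + 4·10 = 58°C.
|ΔTm| = |70 − 58| = 12°C, > 3°C.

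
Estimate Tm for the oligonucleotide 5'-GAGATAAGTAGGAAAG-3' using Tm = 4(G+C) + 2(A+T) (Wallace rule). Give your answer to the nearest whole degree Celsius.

Base counts: A=8, T=2, G=6, C=0 (length 16).
Tm = 2·(8+2) + 4·(6+0) = 2·10 + 4·6 = 20 + 24 = 44°C.

44°C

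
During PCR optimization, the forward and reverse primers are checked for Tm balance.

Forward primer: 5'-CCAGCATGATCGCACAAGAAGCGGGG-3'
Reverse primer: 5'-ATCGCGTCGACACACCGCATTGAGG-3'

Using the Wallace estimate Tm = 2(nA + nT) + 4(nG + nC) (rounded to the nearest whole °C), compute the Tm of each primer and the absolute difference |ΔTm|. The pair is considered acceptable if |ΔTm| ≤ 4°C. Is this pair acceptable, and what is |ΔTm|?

|ΔTm| = 4°C; the pair is acceptable.

Forward: A=8 T=2 G=9 C=7 → Tm = 2·10 + 4·16 = 84°C.
Reverse: A=6 T=4 G=7 C=8 → Tm = 2·10 + 4·15 = 80°C.
|ΔTm| = |84 − 80| = 4°C, ≤ 4°C.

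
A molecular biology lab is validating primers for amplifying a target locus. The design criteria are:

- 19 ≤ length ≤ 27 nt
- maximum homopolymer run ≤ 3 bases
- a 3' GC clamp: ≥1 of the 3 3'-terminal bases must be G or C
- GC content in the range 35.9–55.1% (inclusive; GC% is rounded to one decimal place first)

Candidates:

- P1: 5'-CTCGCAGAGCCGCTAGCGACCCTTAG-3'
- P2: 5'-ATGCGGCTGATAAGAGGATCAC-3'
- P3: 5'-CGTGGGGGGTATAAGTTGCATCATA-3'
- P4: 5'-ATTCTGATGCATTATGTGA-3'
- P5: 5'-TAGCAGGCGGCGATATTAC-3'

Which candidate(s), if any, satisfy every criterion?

P1 (26 nt, A=5 T=4 G=7 C=10): length 26 ✓; longest run = 3 ✓; 3' end TAG has 1 G/C ✓; GC 17/26 = 65.4%, outside 35.9–55.1% ✗ — fails.
P2 (22 nt, A=7 T=4 G=7 C=4): length 22 ✓; longest run = 2 ✓; 3' end CAC has 2 G/C ✓; GC 11/22 = 50.0% ✓ — passes.
P3 (25 nt, A=6 T=7 G=9 C=3): length 25 ✓; longest run = 6, exceeds 3 ✗; 3' end ATA has 0 G/C, need ≥1 ✗; GC 12/25 = 48.0% ✓ — fails.
P4 (19 nt, A=5 T=8 G=4 C=2): length 19 ✓; longest run = 2 ✓; 3' end TGA has 1 G/C ✓; GC 6/19 = 31.6%, outside 35.9–55.1% ✗ — fails.
P5 (19 nt, A=5 T=4 G=6 C=4): length 19 ✓; longest run = 2 ✓; 3' end TAC has 1 G/C ✓; GC 10/19 = 52.6% ✓ — passes.

P2 and P5.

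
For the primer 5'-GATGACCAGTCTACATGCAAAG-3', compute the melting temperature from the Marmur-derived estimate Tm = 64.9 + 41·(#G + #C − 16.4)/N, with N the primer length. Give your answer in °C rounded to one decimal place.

Base counts: A=8, T=4, G=5, C=5; G+C = 10, N = 22.
Tm = 64.9 + 41·(10 − 16.4)/22 = 64.9 + -262.40/22 = 53.0°C.

53.0°C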